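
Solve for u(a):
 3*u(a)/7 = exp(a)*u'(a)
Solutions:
 u(a) = C1*exp(-3*exp(-a)/7)


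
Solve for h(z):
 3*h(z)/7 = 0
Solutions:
 h(z) = 0


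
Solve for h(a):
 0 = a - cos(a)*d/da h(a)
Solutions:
 h(a) = C1 + Integral(a/cos(a), a)


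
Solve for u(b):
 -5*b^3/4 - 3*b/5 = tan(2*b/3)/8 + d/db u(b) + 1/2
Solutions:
 u(b) = C1 - 5*b^4/16 - 3*b^2/10 - b/2 + 3*log(cos(2*b/3))/16


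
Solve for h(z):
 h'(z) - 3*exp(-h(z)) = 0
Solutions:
 h(z) = log(C1 + 3*z)


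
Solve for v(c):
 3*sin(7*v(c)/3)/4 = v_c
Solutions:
 -3*c/4 + 3*log(cos(7*v(c)/3) - 1)/14 - 3*log(cos(7*v(c)/3) + 1)/14 = C1


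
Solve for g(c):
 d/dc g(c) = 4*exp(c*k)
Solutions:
 g(c) = C1 + 4*exp(c*k)/k


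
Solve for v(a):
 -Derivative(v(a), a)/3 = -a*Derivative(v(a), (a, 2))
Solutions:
 v(a) = C1 + C2*a^(4/3)


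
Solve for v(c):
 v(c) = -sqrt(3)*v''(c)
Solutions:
 v(c) = C1*sin(3^(3/4)*c/3) + C2*cos(3^(3/4)*c/3)


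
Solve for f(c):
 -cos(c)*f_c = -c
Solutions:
 f(c) = C1 + Integral(c/cos(c), c)


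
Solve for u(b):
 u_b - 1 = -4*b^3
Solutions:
 u(b) = C1 - b^4 + b


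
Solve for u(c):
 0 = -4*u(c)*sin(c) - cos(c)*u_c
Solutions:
 u(c) = C1*cos(c)^4


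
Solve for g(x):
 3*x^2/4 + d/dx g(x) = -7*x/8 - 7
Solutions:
 g(x) = C1 - x^3/4 - 7*x^2/16 - 7*x


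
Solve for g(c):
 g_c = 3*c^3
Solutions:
 g(c) = C1 + 3*c^4/4


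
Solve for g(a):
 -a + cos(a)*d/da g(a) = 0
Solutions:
 g(a) = C1 + Integral(a/cos(a), a)


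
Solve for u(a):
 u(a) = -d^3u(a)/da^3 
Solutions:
 u(a) = C3*exp(-a) + (C1*sin(sqrt(3)*a/2) + C2*cos(sqrt(3)*a/2))*exp(a/2)


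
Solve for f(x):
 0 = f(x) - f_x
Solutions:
 f(x) = C1*exp(x)


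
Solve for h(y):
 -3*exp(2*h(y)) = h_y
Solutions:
 h(y) = log(-sqrt(-1/(C1 - 3*y))) - log(2)/2
 h(y) = log(-1/(C1 - 3*y))/2 - log(2)/2


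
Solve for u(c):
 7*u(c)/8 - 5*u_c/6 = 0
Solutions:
 u(c) = C1*exp(21*c/20)


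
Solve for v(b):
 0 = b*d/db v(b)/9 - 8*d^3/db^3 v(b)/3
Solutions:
 v(b) = C1 + Integral(C2*airyai(3^(2/3)*b/6) + C3*airybi(3^(2/3)*b/6), b)


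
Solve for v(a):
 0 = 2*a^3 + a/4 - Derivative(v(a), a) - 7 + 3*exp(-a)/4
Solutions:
 v(a) = C1 + a^4/2 + a^2/8 - 7*a - 3*exp(-a)/4


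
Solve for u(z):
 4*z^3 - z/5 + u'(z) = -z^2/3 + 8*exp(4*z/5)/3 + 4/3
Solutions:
 u(z) = C1 - z^4 - z^3/9 + z^2/10 + 4*z/3 + 10*exp(4*z/5)/3


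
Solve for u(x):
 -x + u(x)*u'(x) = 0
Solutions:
 u(x) = -sqrt(C1 + x^2)
 u(x) = sqrt(C1 + x^2)


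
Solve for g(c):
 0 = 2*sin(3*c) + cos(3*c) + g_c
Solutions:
 g(c) = C1 - sin(3*c)/3 + 2*cos(3*c)/3


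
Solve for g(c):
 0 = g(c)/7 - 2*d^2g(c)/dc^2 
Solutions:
 g(c) = C1*exp(-sqrt(14)*c/14) + C2*exp(sqrt(14)*c/14)


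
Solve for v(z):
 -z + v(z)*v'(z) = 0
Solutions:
 v(z) = -sqrt(C1 + z^2)
 v(z) = sqrt(C1 + z^2)


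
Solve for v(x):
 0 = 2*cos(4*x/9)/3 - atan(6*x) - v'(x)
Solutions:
 v(x) = C1 - x*atan(6*x) + log(36*x^2 + 1)/12 + 3*sin(4*x/9)/2


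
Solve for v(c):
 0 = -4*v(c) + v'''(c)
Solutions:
 v(c) = C3*exp(2^(2/3)*c) + (C1*sin(2^(2/3)*sqrt(3)*c/2) + C2*cos(2^(2/3)*sqrt(3)*c/2))*exp(-2^(2/3)*c/2)


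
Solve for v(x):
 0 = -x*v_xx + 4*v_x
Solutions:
 v(x) = C1 + C2*x^5


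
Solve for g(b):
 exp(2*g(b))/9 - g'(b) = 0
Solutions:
 g(b) = log(-sqrt(-1/(C1 + b))) - log(2)/2 + log(3)
 g(b) = log(-1/(C1 + b))/2 - log(2)/2 + log(3)


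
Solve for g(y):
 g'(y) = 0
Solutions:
 g(y) = C1


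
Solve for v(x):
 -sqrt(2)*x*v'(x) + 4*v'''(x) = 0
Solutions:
 v(x) = C1 + Integral(C2*airyai(sqrt(2)*x/2) + C3*airybi(sqrt(2)*x/2), x)


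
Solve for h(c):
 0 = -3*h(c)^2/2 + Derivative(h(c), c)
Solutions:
 h(c) = -2/(C1 + 3*c)


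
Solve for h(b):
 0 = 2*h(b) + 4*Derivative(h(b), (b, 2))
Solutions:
 h(b) = C1*sin(sqrt(2)*b/2) + C2*cos(sqrt(2)*b/2)


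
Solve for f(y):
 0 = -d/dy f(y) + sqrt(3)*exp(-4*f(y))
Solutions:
 f(y) = log(-I*(C1 + 4*sqrt(3)*y)^(1/4))
 f(y) = log(I*(C1 + 4*sqrt(3)*y)^(1/4))
 f(y) = log(-(C1 + 4*sqrt(3)*y)^(1/4))
 f(y) = log(C1 + 4*sqrt(3)*y)/4


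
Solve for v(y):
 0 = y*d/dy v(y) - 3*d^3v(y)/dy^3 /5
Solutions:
 v(y) = C1 + Integral(C2*airyai(3^(2/3)*5^(1/3)*y/3) + C3*airybi(3^(2/3)*5^(1/3)*y/3), y)


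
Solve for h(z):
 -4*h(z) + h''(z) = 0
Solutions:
 h(z) = C1*exp(-2*z) + C2*exp(2*z)


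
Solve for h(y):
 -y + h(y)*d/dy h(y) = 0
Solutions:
 h(y) = -sqrt(C1 + y^2)
 h(y) = sqrt(C1 + y^2)


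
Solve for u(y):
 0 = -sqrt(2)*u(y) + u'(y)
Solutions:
 u(y) = C1*exp(sqrt(2)*y)


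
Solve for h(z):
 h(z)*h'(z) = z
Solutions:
 h(z) = -sqrt(C1 + z^2)
 h(z) = sqrt(C1 + z^2)


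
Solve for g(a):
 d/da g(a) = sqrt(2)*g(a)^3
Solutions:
 g(a) = -sqrt(2)*sqrt(-1/(C1 + sqrt(2)*a))/2
 g(a) = sqrt(2)*sqrt(-1/(C1 + sqrt(2)*a))/2


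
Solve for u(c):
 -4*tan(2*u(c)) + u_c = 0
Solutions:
 u(c) = -asin(C1*exp(8*c))/2 + pi/2
 u(c) = asin(C1*exp(8*c))/2


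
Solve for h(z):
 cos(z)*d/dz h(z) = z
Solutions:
 h(z) = C1 + Integral(z/cos(z), z)


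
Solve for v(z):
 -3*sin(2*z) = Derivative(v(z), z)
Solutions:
 v(z) = C1 + 3*cos(2*z)/2


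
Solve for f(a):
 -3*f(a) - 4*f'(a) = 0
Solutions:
 f(a) = C1*exp(-3*a/4)


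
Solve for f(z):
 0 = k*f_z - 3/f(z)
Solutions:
 f(z) = -sqrt(C1 + 6*z/k)
 f(z) = sqrt(C1 + 6*z/k)


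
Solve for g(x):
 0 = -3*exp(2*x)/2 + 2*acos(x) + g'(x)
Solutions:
 g(x) = C1 - 2*x*acos(x) + 2*sqrt(1 - x^2) + 3*exp(2*x)/4


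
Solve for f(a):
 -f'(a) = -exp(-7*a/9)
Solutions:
 f(a) = C1 - 9*exp(-7*a/9)/7


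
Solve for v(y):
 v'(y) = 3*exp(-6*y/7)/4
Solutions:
 v(y) = C1 - 7*exp(-6*y/7)/8


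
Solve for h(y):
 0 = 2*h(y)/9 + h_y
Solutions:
 h(y) = C1*exp(-2*y/9)


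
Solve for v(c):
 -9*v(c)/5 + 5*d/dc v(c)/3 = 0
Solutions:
 v(c) = C1*exp(27*c/25)


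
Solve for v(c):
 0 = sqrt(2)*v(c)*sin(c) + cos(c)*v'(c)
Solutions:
 v(c) = C1*cos(c)^(sqrt(2))


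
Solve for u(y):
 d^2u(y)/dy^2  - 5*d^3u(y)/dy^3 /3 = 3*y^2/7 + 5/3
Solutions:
 u(y) = C1 + C2*y + C3*exp(3*y/5) + y^4/28 + 5*y^3/21 + 85*y^2/42


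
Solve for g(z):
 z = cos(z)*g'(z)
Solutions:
 g(z) = C1 + Integral(z/cos(z), z)


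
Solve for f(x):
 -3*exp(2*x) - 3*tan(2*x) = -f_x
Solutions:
 f(x) = C1 + 3*exp(2*x)/2 - 3*log(cos(2*x))/2


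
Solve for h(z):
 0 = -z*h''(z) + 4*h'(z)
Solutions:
 h(z) = C1 + C2*z^5


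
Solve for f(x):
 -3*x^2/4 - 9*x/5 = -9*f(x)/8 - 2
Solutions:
 f(x) = 2*x^2/3 + 8*x/5 - 16/9


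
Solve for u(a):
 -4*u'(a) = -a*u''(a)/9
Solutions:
 u(a) = C1 + C2*a^37


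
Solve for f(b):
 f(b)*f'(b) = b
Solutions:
 f(b) = -sqrt(C1 + b^2)
 f(b) = sqrt(C1 + b^2)


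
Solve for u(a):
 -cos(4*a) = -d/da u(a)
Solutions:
 u(a) = C1 + sin(4*a)/4


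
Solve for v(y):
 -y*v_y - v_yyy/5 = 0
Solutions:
 v(y) = C1 + Integral(C2*airyai(-5^(1/3)*y) + C3*airybi(-5^(1/3)*y), y)


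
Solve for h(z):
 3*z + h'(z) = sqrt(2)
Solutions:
 h(z) = C1 - 3*z^2/2 + sqrt(2)*z


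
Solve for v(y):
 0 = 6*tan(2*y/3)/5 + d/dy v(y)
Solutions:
 v(y) = C1 + 9*log(cos(2*y/3))/5


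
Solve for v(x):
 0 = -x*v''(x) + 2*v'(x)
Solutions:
 v(x) = C1 + C2*x^3


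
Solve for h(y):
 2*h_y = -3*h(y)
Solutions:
 h(y) = C1*exp(-3*y/2)


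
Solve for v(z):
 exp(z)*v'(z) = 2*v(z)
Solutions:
 v(z) = C1*exp(-2*exp(-z))


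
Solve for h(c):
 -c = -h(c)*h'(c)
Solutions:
 h(c) = -sqrt(C1 + c^2)
 h(c) = sqrt(C1 + c^2)


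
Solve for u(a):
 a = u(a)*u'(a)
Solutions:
 u(a) = -sqrt(C1 + a^2)
 u(a) = sqrt(C1 + a^2)


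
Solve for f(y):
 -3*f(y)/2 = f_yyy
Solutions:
 f(y) = C3*exp(-2^(2/3)*3^(1/3)*y/2) + (C1*sin(2^(2/3)*3^(5/6)*y/4) + C2*cos(2^(2/3)*3^(5/6)*y/4))*exp(2^(2/3)*3^(1/3)*y/4)


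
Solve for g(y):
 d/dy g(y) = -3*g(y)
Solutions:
 g(y) = C1*exp(-3*y)


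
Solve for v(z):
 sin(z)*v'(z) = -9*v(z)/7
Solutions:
 v(z) = C1*(cos(z) + 1)^(9/14)/(cos(z) - 1)^(9/14)


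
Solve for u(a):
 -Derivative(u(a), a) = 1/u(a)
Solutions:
 u(a) = -sqrt(C1 - 2*a)
 u(a) = sqrt(C1 - 2*a)


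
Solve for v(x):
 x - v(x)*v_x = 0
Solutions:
 v(x) = -sqrt(C1 + x^2)
 v(x) = sqrt(C1 + x^2)


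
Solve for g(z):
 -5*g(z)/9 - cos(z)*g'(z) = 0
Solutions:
 g(z) = C1*(sin(z) - 1)^(5/18)/(sin(z) + 1)^(5/18)


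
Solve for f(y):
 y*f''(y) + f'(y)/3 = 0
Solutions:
 f(y) = C1 + C2*y^(2/3)


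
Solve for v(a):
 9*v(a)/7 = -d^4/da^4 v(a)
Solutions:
 v(a) = (C1*sin(sqrt(6)*7^(3/4)*a/14) + C2*cos(sqrt(6)*7^(3/4)*a/14))*exp(-sqrt(6)*7^(3/4)*a/14) + (C3*sin(sqrt(6)*7^(3/4)*a/14) + C4*cos(sqrt(6)*7^(3/4)*a/14))*exp(sqrt(6)*7^(3/4)*a/14)


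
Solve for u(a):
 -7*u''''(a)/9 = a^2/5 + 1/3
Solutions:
 u(a) = C1 + C2*a + C3*a^2 + C4*a^3 - a^6/1400 - a^4/56


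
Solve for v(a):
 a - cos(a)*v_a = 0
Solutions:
 v(a) = C1 + Integral(a/cos(a), a)


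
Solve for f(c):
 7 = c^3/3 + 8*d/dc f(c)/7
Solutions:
 f(c) = C1 - 7*c^4/96 + 49*c/8


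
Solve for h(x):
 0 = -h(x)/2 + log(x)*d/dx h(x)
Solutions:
 h(x) = C1*exp(li(x)/2)


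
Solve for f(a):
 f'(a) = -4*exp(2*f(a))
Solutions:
 f(a) = log(-sqrt(-1/(C1 - 4*a))) - log(2)/2
 f(a) = log(-1/(C1 - 4*a))/2 - log(2)/2


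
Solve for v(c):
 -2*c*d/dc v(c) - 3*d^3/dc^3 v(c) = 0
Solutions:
 v(c) = C1 + Integral(C2*airyai(-2^(1/3)*3^(2/3)*c/3) + C3*airybi(-2^(1/3)*3^(2/3)*c/3), c)


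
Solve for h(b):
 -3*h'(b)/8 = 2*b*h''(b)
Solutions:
 h(b) = C1 + C2*b^(13/16)


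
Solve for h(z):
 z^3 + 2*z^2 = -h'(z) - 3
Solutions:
 h(z) = C1 - z^4/4 - 2*z^3/3 - 3*z


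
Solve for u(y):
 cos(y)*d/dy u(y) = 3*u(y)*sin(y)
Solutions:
 u(y) = C1/cos(y)^3


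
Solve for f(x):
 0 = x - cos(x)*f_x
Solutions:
 f(x) = C1 + Integral(x/cos(x), x)


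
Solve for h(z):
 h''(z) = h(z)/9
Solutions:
 h(z) = C1*exp(-z/3) + C2*exp(z/3)


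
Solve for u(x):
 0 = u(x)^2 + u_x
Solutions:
 u(x) = 1/(C1 + x)


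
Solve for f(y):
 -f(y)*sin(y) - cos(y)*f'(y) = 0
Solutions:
 f(y) = C1*cos(y)


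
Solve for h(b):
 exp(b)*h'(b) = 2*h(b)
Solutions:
 h(b) = C1*exp(-2*exp(-b))


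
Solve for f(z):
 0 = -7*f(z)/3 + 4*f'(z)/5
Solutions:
 f(z) = C1*exp(35*z/12)


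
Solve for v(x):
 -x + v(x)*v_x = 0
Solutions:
 v(x) = -sqrt(C1 + x^2)
 v(x) = sqrt(C1 + x^2)


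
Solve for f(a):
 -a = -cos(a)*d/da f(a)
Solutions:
 f(a) = C1 + Integral(a/cos(a), a)


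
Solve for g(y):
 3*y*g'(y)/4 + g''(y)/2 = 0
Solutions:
 g(y) = C1 + C2*erf(sqrt(3)*y/2)


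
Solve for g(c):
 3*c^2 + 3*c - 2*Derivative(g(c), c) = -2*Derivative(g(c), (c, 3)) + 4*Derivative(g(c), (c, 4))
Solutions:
 g(c) = C1 + C2*exp(c*((6*sqrt(78) + 53)^(-1/3) + 2 + (6*sqrt(78) + 53)^(1/3))/12)*sin(sqrt(3)*c*(-(6*sqrt(78) + 53)^(1/3) + (6*sqrt(78) + 53)^(-1/3))/12) + C3*exp(c*((6*sqrt(78) + 53)^(-1/3) + 2 + (6*sqrt(78) + 53)^(1/3))/12)*cos(sqrt(3)*c*(-(6*sqrt(78) + 53)^(1/3) + (6*sqrt(78) + 53)^(-1/3))/12) + C4*exp(c*(-(6*sqrt(78) + 53)^(1/3) - 1/(6*sqrt(78) + 53)^(1/3) + 1)/6) + c^3/2 + 3*c^2/4 + 3*c


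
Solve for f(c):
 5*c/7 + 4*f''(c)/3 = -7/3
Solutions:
 f(c) = C1 + C2*c - 5*c^3/56 - 7*c^2/8


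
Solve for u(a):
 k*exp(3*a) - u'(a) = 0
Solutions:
 u(a) = C1 + k*exp(3*a)/3


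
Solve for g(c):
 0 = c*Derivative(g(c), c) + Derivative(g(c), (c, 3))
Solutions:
 g(c) = C1 + Integral(C2*airyai(-c) + C3*airybi(-c), c)


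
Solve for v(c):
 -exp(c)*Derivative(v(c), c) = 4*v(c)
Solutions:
 v(c) = C1*exp(4*exp(-c))


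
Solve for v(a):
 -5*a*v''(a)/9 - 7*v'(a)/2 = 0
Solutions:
 v(a) = C1 + C2/a^(53/10)


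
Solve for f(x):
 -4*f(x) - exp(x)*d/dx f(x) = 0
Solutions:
 f(x) = C1*exp(4*exp(-x))


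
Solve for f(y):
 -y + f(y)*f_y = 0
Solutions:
 f(y) = -sqrt(C1 + y^2)
 f(y) = sqrt(C1 + y^2)


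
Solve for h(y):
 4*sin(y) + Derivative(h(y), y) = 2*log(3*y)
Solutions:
 h(y) = C1 + 2*y*log(y) - 2*y + 2*y*log(3) + 4*cos(y)


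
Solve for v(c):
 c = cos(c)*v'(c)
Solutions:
 v(c) = C1 + Integral(c/cos(c), c)


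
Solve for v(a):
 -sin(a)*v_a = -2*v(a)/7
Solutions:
 v(a) = C1*(cos(a) - 1)^(1/7)/(cos(a) + 1)^(1/7)


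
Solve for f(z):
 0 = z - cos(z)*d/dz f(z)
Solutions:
 f(z) = C1 + Integral(z/cos(z), z)


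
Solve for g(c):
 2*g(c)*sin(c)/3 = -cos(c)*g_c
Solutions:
 g(c) = C1*cos(c)^(2/3)


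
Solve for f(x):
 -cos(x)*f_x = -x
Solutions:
 f(x) = C1 + Integral(x/cos(x), x)


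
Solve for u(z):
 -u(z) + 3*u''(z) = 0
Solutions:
 u(z) = C1*exp(-sqrt(3)*z/3) + C2*exp(sqrt(3)*z/3)


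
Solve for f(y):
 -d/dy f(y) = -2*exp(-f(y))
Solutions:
 f(y) = log(C1 + 2*y)


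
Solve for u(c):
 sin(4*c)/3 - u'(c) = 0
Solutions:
 u(c) = C1 - cos(4*c)/12


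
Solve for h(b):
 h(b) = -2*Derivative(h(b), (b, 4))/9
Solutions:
 h(b) = (C1*sin(2^(1/4)*sqrt(3)*b/2) + C2*cos(2^(1/4)*sqrt(3)*b/2))*exp(-2^(1/4)*sqrt(3)*b/2) + (C3*sin(2^(1/4)*sqrt(3)*b/2) + C4*cos(2^(1/4)*sqrt(3)*b/2))*exp(2^(1/4)*sqrt(3)*b/2)


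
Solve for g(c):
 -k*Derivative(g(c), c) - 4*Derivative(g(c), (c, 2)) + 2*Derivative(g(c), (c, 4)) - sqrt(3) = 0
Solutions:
 g(c) = C1 + C2*exp(c*(6^(1/3)*(-9*k + 2*sqrt(3)*sqrt(27*k^2/4 - 32))^(1/3)/12 - 2^(1/3)*3^(5/6)*I*(-9*k + 2*sqrt(3)*sqrt(27*k^2/4 - 32))^(1/3)/12 - 8/((-6^(1/3) + 2^(1/3)*3^(5/6)*I)*(-9*k + 2*sqrt(3)*sqrt(27*k^2/4 - 32))^(1/3)))) + C3*exp(c*(6^(1/3)*(-9*k + 2*sqrt(3)*sqrt(27*k^2/4 - 32))^(1/3)/12 + 2^(1/3)*3^(5/6)*I*(-9*k + 2*sqrt(3)*sqrt(27*k^2/4 - 32))^(1/3)/12 + 8/((6^(1/3) + 2^(1/3)*3^(5/6)*I)*(-9*k + 2*sqrt(3)*sqrt(27*k^2/4 - 32))^(1/3)))) + C4*exp(-6^(1/3)*c*((-9*k + 2*sqrt(3)*sqrt(27*k^2/4 - 32))^(1/3) + 4*6^(1/3)/(-9*k + 2*sqrt(3)*sqrt(27*k^2/4 - 32))^(1/3))/6) - sqrt(3)*c/k


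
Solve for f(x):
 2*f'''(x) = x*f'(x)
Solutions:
 f(x) = C1 + Integral(C2*airyai(2^(2/3)*x/2) + C3*airybi(2^(2/3)*x/2), x)


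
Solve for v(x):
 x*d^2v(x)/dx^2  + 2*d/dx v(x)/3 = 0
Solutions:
 v(x) = C1 + C2*x^(1/3)


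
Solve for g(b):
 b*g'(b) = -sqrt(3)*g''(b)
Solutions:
 g(b) = C1 + C2*erf(sqrt(2)*3^(3/4)*b/6)


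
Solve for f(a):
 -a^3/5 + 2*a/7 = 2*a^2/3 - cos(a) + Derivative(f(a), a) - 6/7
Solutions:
 f(a) = C1 - a^4/20 - 2*a^3/9 + a^2/7 + 6*a/7 + sin(a)


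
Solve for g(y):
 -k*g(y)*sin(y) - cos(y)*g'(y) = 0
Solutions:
 g(y) = C1*exp(k*log(cos(y)))


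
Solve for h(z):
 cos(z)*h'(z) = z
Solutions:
 h(z) = C1 + Integral(z/cos(z), z)


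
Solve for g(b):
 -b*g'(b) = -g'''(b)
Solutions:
 g(b) = C1 + Integral(C2*airyai(b) + C3*airybi(b), b)


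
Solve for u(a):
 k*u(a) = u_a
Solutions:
 u(a) = C1*exp(a*k)


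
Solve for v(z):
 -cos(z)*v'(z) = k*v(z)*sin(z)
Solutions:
 v(z) = C1*exp(k*log(cos(z)))


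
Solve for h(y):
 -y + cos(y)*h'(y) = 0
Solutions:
 h(y) = C1 + Integral(y/cos(y), y)


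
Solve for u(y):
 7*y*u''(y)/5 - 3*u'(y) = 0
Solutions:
 u(y) = C1 + C2*y^(22/7)


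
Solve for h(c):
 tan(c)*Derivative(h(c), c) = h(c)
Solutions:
 h(c) = C1*sin(c)


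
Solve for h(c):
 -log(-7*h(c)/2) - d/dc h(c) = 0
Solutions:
 Integral(1/(log(-_y) - log(2) + log(7)), (_y, h(c))) = C1 - c


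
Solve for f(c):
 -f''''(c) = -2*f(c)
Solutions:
 f(c) = C1*exp(-2^(1/4)*c) + C2*exp(2^(1/4)*c) + C3*sin(2^(1/4)*c) + C4*cos(2^(1/4)*c)


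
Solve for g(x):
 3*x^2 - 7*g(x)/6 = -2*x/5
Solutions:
 g(x) = 6*x*(15*x + 2)/35


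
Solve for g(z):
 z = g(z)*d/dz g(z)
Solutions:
 g(z) = -sqrt(C1 + z^2)
 g(z) = sqrt(C1 + z^2)


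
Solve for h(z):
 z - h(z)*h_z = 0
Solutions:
 h(z) = -sqrt(C1 + z^2)
 h(z) = sqrt(C1 + z^2)


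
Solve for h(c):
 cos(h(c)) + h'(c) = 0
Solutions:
 h(c) = pi - asin((C1 + exp(2*c))/(C1 - exp(2*c)))
 h(c) = asin((C1 + exp(2*c))/(C1 - exp(2*c)))


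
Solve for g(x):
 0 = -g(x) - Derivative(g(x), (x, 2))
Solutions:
 g(x) = C1*sin(x) + C2*cos(x)


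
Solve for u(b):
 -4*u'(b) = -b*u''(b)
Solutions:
 u(b) = C1 + C2*b^5


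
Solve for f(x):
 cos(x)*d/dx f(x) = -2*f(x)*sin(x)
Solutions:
 f(x) = C1*cos(x)^2


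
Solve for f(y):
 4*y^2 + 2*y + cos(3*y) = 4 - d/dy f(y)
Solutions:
 f(y) = C1 - 4*y^3/3 - y^2 + 4*y - sin(3*y)/3


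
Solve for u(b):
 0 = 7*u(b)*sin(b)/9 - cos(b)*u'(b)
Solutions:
 u(b) = C1/cos(b)^(7/9)


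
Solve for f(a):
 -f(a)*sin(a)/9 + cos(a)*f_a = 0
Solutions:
 f(a) = C1/cos(a)^(1/9)


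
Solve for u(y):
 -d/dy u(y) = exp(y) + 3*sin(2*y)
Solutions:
 u(y) = C1 - exp(y) + 3*cos(2*y)/2


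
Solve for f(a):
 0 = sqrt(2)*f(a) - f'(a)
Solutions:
 f(a) = C1*exp(sqrt(2)*a)


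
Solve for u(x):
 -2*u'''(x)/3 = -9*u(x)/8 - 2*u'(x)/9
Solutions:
 u(x) = C1*exp(-2^(1/3)*x*(8*2^(1/3)/(sqrt(530417) + 729)^(1/3) + (sqrt(530417) + 729)^(1/3))/24)*sin(2^(1/3)*sqrt(3)*x*(-(sqrt(530417) + 729)^(1/3) + 8*2^(1/3)/(sqrt(530417) + 729)^(1/3))/24) + C2*exp(-2^(1/3)*x*(8*2^(1/3)/(sqrt(530417) + 729)^(1/3) + (sqrt(530417) + 729)^(1/3))/24)*cos(2^(1/3)*sqrt(3)*x*(-(sqrt(530417) + 729)^(1/3) + 8*2^(1/3)/(sqrt(530417) + 729)^(1/3))/24) + C3*exp(2^(1/3)*x*(8*2^(1/3)/(sqrt(530417) + 729)^(1/3) + (sqrt(530417) + 729)^(1/3))/12)


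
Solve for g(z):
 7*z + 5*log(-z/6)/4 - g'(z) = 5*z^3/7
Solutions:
 g(z) = C1 - 5*z^4/28 + 7*z^2/2 + 5*z*log(-z)/4 + 5*z*(-log(6) - 1)/4


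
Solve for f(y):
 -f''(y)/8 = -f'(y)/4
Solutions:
 f(y) = C1 + C2*exp(2*y)


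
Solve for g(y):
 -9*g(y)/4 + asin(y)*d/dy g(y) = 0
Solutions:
 g(y) = C1*exp(9*Integral(1/asin(y), y)/4)


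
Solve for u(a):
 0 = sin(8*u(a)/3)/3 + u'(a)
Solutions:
 a/3 + 3*log(cos(8*u(a)/3) - 1)/16 - 3*log(cos(8*u(a)/3) + 1)/16 = C1


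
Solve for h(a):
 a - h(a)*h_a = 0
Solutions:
 h(a) = -sqrt(C1 + a^2)
 h(a) = sqrt(C1 + a^2)


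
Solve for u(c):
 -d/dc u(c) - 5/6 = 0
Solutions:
 u(c) = C1 - 5*c/6


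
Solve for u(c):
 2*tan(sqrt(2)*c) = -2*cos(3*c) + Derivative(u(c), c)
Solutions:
 u(c) = C1 - sqrt(2)*log(cos(sqrt(2)*c)) + 2*sin(3*c)/3


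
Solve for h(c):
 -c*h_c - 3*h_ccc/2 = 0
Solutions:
 h(c) = C1 + Integral(C2*airyai(-2^(1/3)*3^(2/3)*c/3) + C3*airybi(-2^(1/3)*3^(2/3)*c/3), c)


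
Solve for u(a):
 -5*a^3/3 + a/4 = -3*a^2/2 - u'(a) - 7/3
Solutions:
 u(a) = C1 + 5*a^4/12 - a^3/2 - a^2/8 - 7*a/3


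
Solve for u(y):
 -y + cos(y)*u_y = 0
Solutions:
 u(y) = C1 + Integral(y/cos(y), y)


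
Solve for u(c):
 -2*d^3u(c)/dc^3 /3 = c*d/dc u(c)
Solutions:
 u(c) = C1 + Integral(C2*airyai(-2^(2/3)*3^(1/3)*c/2) + C3*airybi(-2^(2/3)*3^(1/3)*c/2), c)


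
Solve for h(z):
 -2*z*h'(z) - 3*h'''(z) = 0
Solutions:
 h(z) = C1 + Integral(C2*airyai(-2^(1/3)*3^(2/3)*z/3) + C3*airybi(-2^(1/3)*3^(2/3)*z/3), z)


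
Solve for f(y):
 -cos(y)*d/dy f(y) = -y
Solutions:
 f(y) = C1 + Integral(y/cos(y), y)


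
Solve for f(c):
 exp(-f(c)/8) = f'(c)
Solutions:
 f(c) = 8*log(C1 + c/8)


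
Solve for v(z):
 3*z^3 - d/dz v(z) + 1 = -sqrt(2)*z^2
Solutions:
 v(z) = C1 + 3*z^4/4 + sqrt(2)*z^3/3 + z


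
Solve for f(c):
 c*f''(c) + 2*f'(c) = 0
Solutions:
 f(c) = C1 + C2/c


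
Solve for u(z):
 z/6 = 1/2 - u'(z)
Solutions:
 u(z) = C1 - z^2/12 + z/2


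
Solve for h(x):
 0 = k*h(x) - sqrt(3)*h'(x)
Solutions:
 h(x) = C1*exp(sqrt(3)*k*x/3)


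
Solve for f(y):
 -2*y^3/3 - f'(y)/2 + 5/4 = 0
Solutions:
 f(y) = C1 - y^4/3 + 5*y/2


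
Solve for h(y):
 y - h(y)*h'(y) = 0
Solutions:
 h(y) = -sqrt(C1 + y^2)
 h(y) = sqrt(C1 + y^2)


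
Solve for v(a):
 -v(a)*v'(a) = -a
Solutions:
 v(a) = -sqrt(C1 + a^2)
 v(a) = sqrt(C1 + a^2)


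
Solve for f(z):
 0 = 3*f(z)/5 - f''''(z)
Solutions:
 f(z) = C1*exp(-3^(1/4)*5^(3/4)*z/5) + C2*exp(3^(1/4)*5^(3/4)*z/5) + C3*sin(3^(1/4)*5^(3/4)*z/5) + C4*cos(3^(1/4)*5^(3/4)*z/5)


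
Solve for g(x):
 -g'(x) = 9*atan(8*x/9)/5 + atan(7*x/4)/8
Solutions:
 g(x) = C1 - 9*x*atan(8*x/9)/5 - x*atan(7*x/4)/8 + log(49*x^2 + 16)/28 + 81*log(64*x^2 + 81)/80


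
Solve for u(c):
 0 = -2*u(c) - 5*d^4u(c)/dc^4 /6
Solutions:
 u(c) = (C1*sin(3^(1/4)*5^(3/4)*c/5) + C2*cos(3^(1/4)*5^(3/4)*c/5))*exp(-3^(1/4)*5^(3/4)*c/5) + (C3*sin(3^(1/4)*5^(3/4)*c/5) + C4*cos(3^(1/4)*5^(3/4)*c/5))*exp(3^(1/4)*5^(3/4)*c/5)


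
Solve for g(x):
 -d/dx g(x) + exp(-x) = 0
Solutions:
 g(x) = C1 - exp(-x)


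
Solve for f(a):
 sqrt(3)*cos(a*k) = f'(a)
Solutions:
 f(a) = C1 + sqrt(3)*sin(a*k)/k


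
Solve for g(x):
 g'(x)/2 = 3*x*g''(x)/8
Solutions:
 g(x) = C1 + C2*x^(7/3)


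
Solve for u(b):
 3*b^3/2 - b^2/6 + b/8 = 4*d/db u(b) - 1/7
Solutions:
 u(b) = C1 + 3*b^4/32 - b^3/72 + b^2/64 + b/28


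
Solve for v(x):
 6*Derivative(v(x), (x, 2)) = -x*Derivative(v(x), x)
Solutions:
 v(x) = C1 + C2*erf(sqrt(3)*x/6)


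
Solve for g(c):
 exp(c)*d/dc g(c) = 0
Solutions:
 g(c) = C1


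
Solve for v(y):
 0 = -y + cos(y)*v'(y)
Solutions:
 v(y) = C1 + Integral(y/cos(y), y)


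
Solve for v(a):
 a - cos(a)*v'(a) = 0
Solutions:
 v(a) = C1 + Integral(a/cos(a), a)


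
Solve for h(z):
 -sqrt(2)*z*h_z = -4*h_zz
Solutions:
 h(z) = C1 + C2*erfi(2^(3/4)*z/4)


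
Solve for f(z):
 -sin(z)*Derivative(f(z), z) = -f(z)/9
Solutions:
 f(z) = C1*(cos(z) - 1)^(1/18)/(cos(z) + 1)^(1/18)


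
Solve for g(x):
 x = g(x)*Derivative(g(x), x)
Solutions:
 g(x) = -sqrt(C1 + x^2)
 g(x) = sqrt(C1 + x^2)


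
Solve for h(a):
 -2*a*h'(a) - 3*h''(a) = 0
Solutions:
 h(a) = C1 + C2*erf(sqrt(3)*a/3)


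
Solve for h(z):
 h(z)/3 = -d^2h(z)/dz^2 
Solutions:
 h(z) = C1*sin(sqrt(3)*z/3) + C2*cos(sqrt(3)*z/3)


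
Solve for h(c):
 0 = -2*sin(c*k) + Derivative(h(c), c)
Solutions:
 h(c) = C1 - 2*cos(c*k)/k


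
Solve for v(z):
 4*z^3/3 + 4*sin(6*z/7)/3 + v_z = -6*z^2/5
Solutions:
 v(z) = C1 - z^4/3 - 2*z^3/5 + 14*cos(6*z/7)/9


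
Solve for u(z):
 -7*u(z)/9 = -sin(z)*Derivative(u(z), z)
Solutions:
 u(z) = C1*(cos(z) - 1)^(7/18)/(cos(z) + 1)^(7/18)


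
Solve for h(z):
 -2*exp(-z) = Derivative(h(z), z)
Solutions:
 h(z) = C1 + 2*exp(-z)


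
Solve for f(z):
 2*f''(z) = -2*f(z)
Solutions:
 f(z) = C1*sin(z) + C2*cos(z)


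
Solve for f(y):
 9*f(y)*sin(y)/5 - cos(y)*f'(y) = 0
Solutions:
 f(y) = C1/cos(y)^(9/5)


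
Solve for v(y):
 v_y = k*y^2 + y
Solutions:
 v(y) = C1 + k*y^3/3 + y^2/2


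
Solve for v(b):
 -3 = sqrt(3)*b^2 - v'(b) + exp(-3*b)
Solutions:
 v(b) = C1 + sqrt(3)*b^3/3 + 3*b - exp(-3*b)/3


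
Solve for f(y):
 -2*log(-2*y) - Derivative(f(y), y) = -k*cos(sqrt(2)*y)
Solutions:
 f(y) = C1 + sqrt(2)*k*sin(sqrt(2)*y)/2 - 2*y*log(-y) - 2*y*log(2) + 2*y


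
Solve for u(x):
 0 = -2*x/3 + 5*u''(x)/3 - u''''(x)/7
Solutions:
 u(x) = C1 + C2*x + C3*exp(-sqrt(105)*x/3) + C4*exp(sqrt(105)*x/3) + x^3/15


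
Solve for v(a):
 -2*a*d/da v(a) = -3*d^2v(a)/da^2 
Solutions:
 v(a) = C1 + C2*erfi(sqrt(3)*a/3)


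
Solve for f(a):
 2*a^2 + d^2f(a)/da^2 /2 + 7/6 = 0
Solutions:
 f(a) = C1 + C2*a - a^4/3 - 7*a^2/6


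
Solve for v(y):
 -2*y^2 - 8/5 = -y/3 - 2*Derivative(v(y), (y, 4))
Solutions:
 v(y) = C1 + C2*y + C3*y^2 + C4*y^3 + y^6/360 - y^5/720 + y^4/30


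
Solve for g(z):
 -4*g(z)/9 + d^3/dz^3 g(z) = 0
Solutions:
 g(z) = C3*exp(2^(2/3)*3^(1/3)*z/3) + (C1*sin(2^(2/3)*3^(5/6)*z/6) + C2*cos(2^(2/3)*3^(5/6)*z/6))*exp(-2^(2/3)*3^(1/3)*z/6)


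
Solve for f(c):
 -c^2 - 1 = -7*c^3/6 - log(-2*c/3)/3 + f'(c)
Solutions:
 f(c) = C1 + 7*c^4/24 - c^3/3 + c*log(-c)/3 + c*(-4 - log(3) + log(2))/3


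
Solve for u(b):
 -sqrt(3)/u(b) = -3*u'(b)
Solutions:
 u(b) = -sqrt(C1 + 6*sqrt(3)*b)/3
 u(b) = sqrt(C1 + 6*sqrt(3)*b)/3


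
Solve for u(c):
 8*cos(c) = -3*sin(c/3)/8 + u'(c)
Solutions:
 u(c) = C1 + 8*sin(c) - 9*cos(c/3)/8


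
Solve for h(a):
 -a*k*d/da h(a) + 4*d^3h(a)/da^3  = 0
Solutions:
 h(a) = C1 + Integral(C2*airyai(2^(1/3)*a*k^(1/3)/2) + C3*airybi(2^(1/3)*a*k^(1/3)/2), a)


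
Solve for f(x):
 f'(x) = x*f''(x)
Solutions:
 f(x) = C1 + C2*x^2


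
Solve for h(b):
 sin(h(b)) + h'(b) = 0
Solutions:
 h(b) = -acos((-C1 - exp(2*b))/(C1 - exp(2*b))) + 2*pi
 h(b) = acos((-C1 - exp(2*b))/(C1 - exp(2*b)))


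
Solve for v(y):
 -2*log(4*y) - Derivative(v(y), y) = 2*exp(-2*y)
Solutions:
 v(y) = C1 - 2*y*log(y) + 2*y*(1 - 2*log(2)) + exp(-2*y)


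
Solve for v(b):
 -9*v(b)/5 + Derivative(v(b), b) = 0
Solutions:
 v(b) = C1*exp(9*b/5)


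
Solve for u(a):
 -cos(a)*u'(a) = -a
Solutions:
 u(a) = C1 + Integral(a/cos(a), a)


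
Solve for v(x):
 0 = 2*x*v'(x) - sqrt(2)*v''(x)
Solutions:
 v(x) = C1 + C2*erfi(2^(3/4)*x/2)


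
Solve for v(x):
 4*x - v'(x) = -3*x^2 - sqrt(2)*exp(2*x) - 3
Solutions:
 v(x) = C1 + x^3 + 2*x^2 + 3*x + sqrt(2)*exp(2*x)/2


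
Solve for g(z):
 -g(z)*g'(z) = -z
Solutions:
 g(z) = -sqrt(C1 + z^2)
 g(z) = sqrt(C1 + z^2)


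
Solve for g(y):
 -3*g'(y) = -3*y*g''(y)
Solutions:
 g(y) = C1 + C2*y^2


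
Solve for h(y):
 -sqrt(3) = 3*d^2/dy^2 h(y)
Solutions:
 h(y) = C1 + C2*y - sqrt(3)*y^2/6


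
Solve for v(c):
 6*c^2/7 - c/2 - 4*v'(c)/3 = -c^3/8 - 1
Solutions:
 v(c) = C1 + 3*c^4/128 + 3*c^3/14 - 3*c^2/16 + 3*c/4


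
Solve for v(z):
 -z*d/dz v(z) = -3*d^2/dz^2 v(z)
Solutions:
 v(z) = C1 + C2*erfi(sqrt(6)*z/6)


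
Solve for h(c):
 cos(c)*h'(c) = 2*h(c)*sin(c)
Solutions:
 h(c) = C1/cos(c)^2


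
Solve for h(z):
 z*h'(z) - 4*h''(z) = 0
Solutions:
 h(z) = C1 + C2*erfi(sqrt(2)*z/4)


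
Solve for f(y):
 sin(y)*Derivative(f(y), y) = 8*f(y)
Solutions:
 f(y) = C1*(cos(y)^4 - 4*cos(y)^3 + 6*cos(y)^2 - 4*cos(y) + 1)/(cos(y)^4 + 4*cos(y)^3 + 6*cos(y)^2 + 4*cos(y) + 1)


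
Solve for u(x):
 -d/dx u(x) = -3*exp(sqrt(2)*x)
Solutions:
 u(x) = C1 + 3*sqrt(2)*exp(sqrt(2)*x)/2


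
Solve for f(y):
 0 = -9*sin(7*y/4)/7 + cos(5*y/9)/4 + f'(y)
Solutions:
 f(y) = C1 - 9*sin(5*y/9)/20 - 36*cos(7*y/4)/49


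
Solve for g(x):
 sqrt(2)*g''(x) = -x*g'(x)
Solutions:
 g(x) = C1 + C2*erf(2^(1/4)*x/2)


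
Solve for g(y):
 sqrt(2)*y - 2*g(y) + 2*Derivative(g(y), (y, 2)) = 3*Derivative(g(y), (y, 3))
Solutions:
 g(y) = C1*exp(y*(4/(9*sqrt(681) + 235)^(1/3) + 4 + (9*sqrt(681) + 235)^(1/3))/18)*sin(sqrt(3)*y*(-(9*sqrt(681) + 235)^(1/3) + 4/(9*sqrt(681) + 235)^(1/3))/18) + C2*exp(y*(4/(9*sqrt(681) + 235)^(1/3) + 4 + (9*sqrt(681) + 235)^(1/3))/18)*cos(sqrt(3)*y*(-(9*sqrt(681) + 235)^(1/3) + 4/(9*sqrt(681) + 235)^(1/3))/18) + C3*exp(y*(-(9*sqrt(681) + 235)^(1/3) - 4/(9*sqrt(681) + 235)^(1/3) + 2)/9) + sqrt(2)*y/2


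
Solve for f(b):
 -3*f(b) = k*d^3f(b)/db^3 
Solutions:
 f(b) = C1*exp(3^(1/3)*b*(-1/k)^(1/3)) + C2*exp(b*(-1/k)^(1/3)*(-3^(1/3) + 3^(5/6)*I)/2) + C3*exp(-b*(-1/k)^(1/3)*(3^(1/3) + 3^(5/6)*I)/2)


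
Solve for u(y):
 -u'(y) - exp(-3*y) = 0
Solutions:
 u(y) = C1 + exp(-3*y)/3


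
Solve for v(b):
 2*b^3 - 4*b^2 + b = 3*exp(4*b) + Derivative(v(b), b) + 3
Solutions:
 v(b) = C1 + b^4/2 - 4*b^3/3 + b^2/2 - 3*b - 3*exp(4*b)/4


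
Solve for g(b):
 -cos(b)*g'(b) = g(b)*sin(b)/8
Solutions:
 g(b) = C1*cos(b)^(1/8)


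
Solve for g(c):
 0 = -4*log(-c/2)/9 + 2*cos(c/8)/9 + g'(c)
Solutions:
 g(c) = C1 + 4*c*log(-c)/9 - 4*c/9 - 4*c*log(2)/9 - 16*sin(c/8)/9


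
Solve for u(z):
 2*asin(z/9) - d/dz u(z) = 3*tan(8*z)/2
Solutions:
 u(z) = C1 + 2*z*asin(z/9) + 2*sqrt(81 - z^2) + 3*log(cos(8*z))/16


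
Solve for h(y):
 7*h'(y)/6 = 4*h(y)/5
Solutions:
 h(y) = C1*exp(24*y/35)


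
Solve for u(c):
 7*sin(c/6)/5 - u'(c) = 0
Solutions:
 u(c) = C1 - 42*cos(c/6)/5


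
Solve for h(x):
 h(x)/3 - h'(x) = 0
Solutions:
 h(x) = C1*exp(x/3)


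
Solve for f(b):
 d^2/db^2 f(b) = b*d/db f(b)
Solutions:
 f(b) = C1 + C2*erfi(sqrt(2)*b/2)


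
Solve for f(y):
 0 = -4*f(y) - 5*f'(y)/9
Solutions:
 f(y) = C1*exp(-36*y/5)


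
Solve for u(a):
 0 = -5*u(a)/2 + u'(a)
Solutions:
 u(a) = C1*exp(5*a/2)


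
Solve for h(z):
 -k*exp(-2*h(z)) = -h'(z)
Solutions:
 h(z) = log(-sqrt(C1 + 2*k*z))
 h(z) = log(C1 + 2*k*z)/2


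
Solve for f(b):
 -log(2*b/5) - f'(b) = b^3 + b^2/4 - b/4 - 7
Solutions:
 f(b) = C1 - b^4/4 - b^3/12 + b^2/8 - b*log(b) + b*log(5/2) + 8*b


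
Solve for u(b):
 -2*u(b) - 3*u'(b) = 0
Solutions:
 u(b) = C1*exp(-2*b/3)


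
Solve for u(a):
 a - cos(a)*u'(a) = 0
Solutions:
 u(a) = C1 + Integral(a/cos(a), a)


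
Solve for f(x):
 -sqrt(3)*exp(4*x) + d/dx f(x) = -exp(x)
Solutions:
 f(x) = C1 + sqrt(3)*exp(4*x)/4 - exp(x)


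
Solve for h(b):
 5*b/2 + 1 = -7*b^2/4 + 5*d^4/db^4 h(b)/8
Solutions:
 h(b) = C1 + C2*b + C3*b^2 + C4*b^3 + 7*b^6/900 + b^5/30 + b^4/15


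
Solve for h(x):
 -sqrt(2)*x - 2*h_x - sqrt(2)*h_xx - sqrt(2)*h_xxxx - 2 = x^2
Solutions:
 h(x) = C1 + C2*exp(2^(1/6)*3^(1/3)*x*(-2*3^(1/3)/(9 + sqrt(87))^(1/3) + 2^(2/3)*(9 + sqrt(87))^(1/3))/12)*sin(6^(1/6)*x*(6/(9 + sqrt(87))^(1/3) + 6^(2/3)*(9 + sqrt(87))^(1/3))/12) + C3*exp(2^(1/6)*3^(1/3)*x*(-2*3^(1/3)/(9 + sqrt(87))^(1/3) + 2^(2/3)*(9 + sqrt(87))^(1/3))/12)*cos(6^(1/6)*x*(6/(9 + sqrt(87))^(1/3) + 6^(2/3)*(9 + sqrt(87))^(1/3))/12) + C4*exp(-2^(1/6)*3^(1/3)*x*(-2*3^(1/3)/(9 + sqrt(87))^(1/3) + 2^(2/3)*(9 + sqrt(87))^(1/3))/6) - x^3/6 - x


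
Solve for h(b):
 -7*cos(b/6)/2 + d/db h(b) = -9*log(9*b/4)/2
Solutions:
 h(b) = C1 - 9*b*log(b)/2 - 9*b*log(3) + 9*b/2 + 9*b*log(2) + 21*sin(b/6)


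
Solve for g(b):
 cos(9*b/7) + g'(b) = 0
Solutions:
 g(b) = C1 - 7*sin(9*b/7)/9


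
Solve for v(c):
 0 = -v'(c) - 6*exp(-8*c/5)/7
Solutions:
 v(c) = C1 + 15*exp(-8*c/5)/28


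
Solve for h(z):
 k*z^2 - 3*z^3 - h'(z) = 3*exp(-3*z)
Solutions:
 h(z) = C1 + k*z^3/3 - 3*z^4/4 + exp(-3*z)


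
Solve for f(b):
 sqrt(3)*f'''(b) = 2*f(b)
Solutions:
 f(b) = C3*exp(2^(1/3)*3^(5/6)*b/3) + (C1*sin(6^(1/3)*b/2) + C2*cos(6^(1/3)*b/2))*exp(-2^(1/3)*3^(5/6)*b/6)


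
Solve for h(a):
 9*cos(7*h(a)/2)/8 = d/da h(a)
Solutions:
 -9*a/8 - log(sin(7*h(a)/2) - 1)/7 + log(sin(7*h(a)/2) + 1)/7 = C1


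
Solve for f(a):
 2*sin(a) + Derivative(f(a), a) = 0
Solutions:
 f(a) = C1 + 2*cos(a)


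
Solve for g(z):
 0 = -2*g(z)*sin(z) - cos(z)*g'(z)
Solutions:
 g(z) = C1*cos(z)^2


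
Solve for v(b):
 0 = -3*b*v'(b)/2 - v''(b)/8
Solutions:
 v(b) = C1 + C2*erf(sqrt(6)*b)


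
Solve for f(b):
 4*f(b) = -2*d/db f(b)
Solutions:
 f(b) = C1*exp(-2*b)


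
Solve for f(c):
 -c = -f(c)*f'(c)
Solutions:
 f(c) = -sqrt(C1 + c^2)
 f(c) = sqrt(C1 + c^2)


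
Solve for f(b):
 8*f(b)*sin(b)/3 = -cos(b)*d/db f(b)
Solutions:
 f(b) = C1*cos(b)^(8/3)


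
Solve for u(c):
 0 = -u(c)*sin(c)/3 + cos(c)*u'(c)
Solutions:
 u(c) = C1/cos(c)^(1/3)


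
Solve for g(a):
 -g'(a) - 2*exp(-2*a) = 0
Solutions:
 g(a) = C1 + exp(-2*a)


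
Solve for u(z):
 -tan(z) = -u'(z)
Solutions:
 u(z) = C1 - log(cos(z))


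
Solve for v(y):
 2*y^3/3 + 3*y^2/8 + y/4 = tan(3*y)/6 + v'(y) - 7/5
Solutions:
 v(y) = C1 + y^4/6 + y^3/8 + y^2/8 + 7*y/5 + log(cos(3*y))/18


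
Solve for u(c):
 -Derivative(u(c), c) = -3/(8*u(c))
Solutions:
 u(c) = -sqrt(C1 + 3*c)/2
 u(c) = sqrt(C1 + 3*c)/2


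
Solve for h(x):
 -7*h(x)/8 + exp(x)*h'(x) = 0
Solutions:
 h(x) = C1*exp(-7*exp(-x)/8)


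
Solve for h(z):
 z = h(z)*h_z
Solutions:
 h(z) = -sqrt(C1 + z^2)
 h(z) = sqrt(C1 + z^2)


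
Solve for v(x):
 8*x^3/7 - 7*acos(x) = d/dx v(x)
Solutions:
 v(x) = C1 + 2*x^4/7 - 7*x*acos(x) + 7*sqrt(1 - x^2)


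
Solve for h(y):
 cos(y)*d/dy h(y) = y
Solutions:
 h(y) = C1 + Integral(y/cos(y), y)


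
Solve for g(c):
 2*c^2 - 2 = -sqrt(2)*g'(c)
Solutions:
 g(c) = C1 - sqrt(2)*c^3/3 + sqrt(2)*c


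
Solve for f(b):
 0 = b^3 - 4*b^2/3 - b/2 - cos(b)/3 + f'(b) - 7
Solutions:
 f(b) = C1 - b^4/4 + 4*b^3/9 + b^2/4 + 7*b + sin(b)/3


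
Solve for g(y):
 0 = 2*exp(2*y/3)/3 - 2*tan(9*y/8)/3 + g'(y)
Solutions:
 g(y) = C1 - exp(2*y/3) - 16*log(cos(9*y/8))/27


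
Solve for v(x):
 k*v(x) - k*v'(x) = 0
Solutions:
 v(x) = C1*exp(x)


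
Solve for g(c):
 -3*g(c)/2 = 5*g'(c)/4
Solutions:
 g(c) = C1*exp(-6*c/5)


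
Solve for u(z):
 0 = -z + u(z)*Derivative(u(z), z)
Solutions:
 u(z) = -sqrt(C1 + z^2)
 u(z) = sqrt(C1 + z^2)


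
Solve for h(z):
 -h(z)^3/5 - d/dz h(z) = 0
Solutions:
 h(z) = -sqrt(10)*sqrt(-1/(C1 - z))/2
 h(z) = sqrt(10)*sqrt(-1/(C1 - z))/2


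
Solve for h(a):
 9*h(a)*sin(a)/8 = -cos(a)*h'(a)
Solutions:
 h(a) = C1*cos(a)^(9/8)


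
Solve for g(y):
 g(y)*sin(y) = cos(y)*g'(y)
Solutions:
 g(y) = C1/cos(y)


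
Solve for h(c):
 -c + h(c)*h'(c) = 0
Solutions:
 h(c) = -sqrt(C1 + c^2)
 h(c) = sqrt(C1 + c^2)


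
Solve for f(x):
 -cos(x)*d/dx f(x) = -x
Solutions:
 f(x) = C1 + Integral(x/cos(x), x)


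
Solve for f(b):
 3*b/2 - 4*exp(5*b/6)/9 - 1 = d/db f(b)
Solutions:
 f(b) = C1 + 3*b^2/4 - b - 8*exp(5*b/6)/15


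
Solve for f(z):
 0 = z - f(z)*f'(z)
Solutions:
 f(z) = -sqrt(C1 + z^2)
 f(z) = sqrt(C1 + z^2)


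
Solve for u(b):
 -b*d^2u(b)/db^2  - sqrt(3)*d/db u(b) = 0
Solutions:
 u(b) = C1 + C2*b^(1 - sqrt(3))


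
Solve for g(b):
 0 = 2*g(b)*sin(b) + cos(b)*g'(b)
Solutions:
 g(b) = C1*cos(b)^2


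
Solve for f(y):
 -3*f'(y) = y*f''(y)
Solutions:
 f(y) = C1 + C2/y^2


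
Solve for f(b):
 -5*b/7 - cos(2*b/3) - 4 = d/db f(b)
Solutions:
 f(b) = C1 - 5*b^2/14 - 4*b - 3*sin(2*b/3)/2


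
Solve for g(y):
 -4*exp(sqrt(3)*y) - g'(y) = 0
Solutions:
 g(y) = C1 - 4*sqrt(3)*exp(sqrt(3)*y)/3


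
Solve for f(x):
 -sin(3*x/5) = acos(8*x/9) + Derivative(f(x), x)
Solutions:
 f(x) = C1 - x*acos(8*x/9) + sqrt(81 - 64*x^2)/8 + 5*cos(3*x/5)/3


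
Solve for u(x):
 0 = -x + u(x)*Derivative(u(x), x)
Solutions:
 u(x) = -sqrt(C1 + x^2)
 u(x) = sqrt(C1 + x^2)


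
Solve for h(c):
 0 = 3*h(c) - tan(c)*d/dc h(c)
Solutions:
 h(c) = C1*sin(c)^3


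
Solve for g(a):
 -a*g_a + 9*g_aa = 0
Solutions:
 g(a) = C1 + C2*erfi(sqrt(2)*a/6)


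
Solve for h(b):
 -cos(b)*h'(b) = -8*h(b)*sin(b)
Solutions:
 h(b) = C1/cos(b)^8


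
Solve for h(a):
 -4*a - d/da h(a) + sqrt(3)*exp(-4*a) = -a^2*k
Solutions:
 h(a) = C1 + a^3*k/3 - 2*a^2 - sqrt(3)*exp(-4*a)/4


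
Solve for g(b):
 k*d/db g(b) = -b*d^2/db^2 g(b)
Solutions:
 g(b) = C1 + b^(1 - re(k))*(C2*sin(log(b)*Abs(im(k))) + C3*cos(log(b)*im(k)))


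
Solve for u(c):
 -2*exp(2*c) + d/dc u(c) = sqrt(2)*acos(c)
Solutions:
 u(c) = C1 + sqrt(2)*(c*acos(c) - sqrt(1 - c^2)) + exp(2*c)


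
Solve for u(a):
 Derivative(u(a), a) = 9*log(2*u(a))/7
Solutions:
 -7*Integral(1/(log(_y) + log(2)), (_y, u(a)))/9 = C1 - a


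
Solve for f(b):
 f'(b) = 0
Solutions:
 f(b) = C1


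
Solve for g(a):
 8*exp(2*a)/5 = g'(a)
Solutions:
 g(a) = C1 + 4*exp(2*a)/5


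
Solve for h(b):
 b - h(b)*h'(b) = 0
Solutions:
 h(b) = -sqrt(C1 + b^2)
 h(b) = sqrt(C1 + b^2)


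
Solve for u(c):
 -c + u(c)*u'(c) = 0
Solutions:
 u(c) = -sqrt(C1 + c^2)
 u(c) = sqrt(C1 + c^2)


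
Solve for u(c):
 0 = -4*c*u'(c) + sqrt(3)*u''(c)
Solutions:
 u(c) = C1 + C2*erfi(sqrt(2)*3^(3/4)*c/3)


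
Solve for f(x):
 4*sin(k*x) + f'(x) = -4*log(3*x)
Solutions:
 f(x) = C1 - 4*x*log(x) - 4*x*log(3) + 4*x - 4*Piecewise((-cos(k*x)/k, Ne(k, 0)), (0, True))


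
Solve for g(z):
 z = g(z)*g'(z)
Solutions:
 g(z) = -sqrt(C1 + z^2)
 g(z) = sqrt(C1 + z^2)


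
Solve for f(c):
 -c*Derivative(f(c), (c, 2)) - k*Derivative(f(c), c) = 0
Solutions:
 f(c) = C1 + c^(1 - re(k))*(C2*sin(log(c)*Abs(im(k))) + C3*cos(log(c)*im(k)))


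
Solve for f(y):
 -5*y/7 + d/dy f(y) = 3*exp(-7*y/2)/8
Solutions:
 f(y) = C1 + 5*y^2/14 - 3*exp(-7*y/2)/28


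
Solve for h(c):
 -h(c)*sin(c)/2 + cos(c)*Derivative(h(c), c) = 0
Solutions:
 h(c) = C1/sqrt(cos(c))


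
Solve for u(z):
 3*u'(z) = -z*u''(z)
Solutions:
 u(z) = C1 + C2/z^2


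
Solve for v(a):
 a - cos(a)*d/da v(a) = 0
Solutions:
 v(a) = C1 + Integral(a/cos(a), a)


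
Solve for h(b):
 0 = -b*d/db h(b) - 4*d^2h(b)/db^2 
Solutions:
 h(b) = C1 + C2*erf(sqrt(2)*b/4)


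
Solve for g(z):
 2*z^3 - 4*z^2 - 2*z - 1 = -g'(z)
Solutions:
 g(z) = C1 - z^4/2 + 4*z^3/3 + z^2 + z


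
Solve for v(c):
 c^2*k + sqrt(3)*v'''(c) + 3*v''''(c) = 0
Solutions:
 v(c) = C1 + C2*c + C3*c^2 + C4*exp(-sqrt(3)*c/3) - sqrt(3)*c^5*k/180 + c^4*k/12 - sqrt(3)*c^3*k/3


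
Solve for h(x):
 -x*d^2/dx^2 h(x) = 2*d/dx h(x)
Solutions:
 h(x) = C1 + C2/x


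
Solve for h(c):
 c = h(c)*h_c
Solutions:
 h(c) = -sqrt(C1 + c^2)
 h(c) = sqrt(C1 + c^2)


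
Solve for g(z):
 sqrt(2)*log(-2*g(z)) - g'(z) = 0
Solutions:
 -sqrt(2)*Integral(1/(log(-_y) + log(2)), (_y, g(z)))/2 = C1 - z


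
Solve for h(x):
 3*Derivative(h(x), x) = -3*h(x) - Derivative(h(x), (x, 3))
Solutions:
 h(x) = C1*exp(2^(1/3)*x*(-2/(3 + sqrt(13))^(1/3) + 2^(1/3)*(3 + sqrt(13))^(1/3))/4)*sin(2^(1/3)*sqrt(3)*x*(2/(3 + sqrt(13))^(1/3) + 2^(1/3)*(3 + sqrt(13))^(1/3))/4) + C2*exp(2^(1/3)*x*(-2/(3 + sqrt(13))^(1/3) + 2^(1/3)*(3 + sqrt(13))^(1/3))/4)*cos(2^(1/3)*sqrt(3)*x*(2/(3 + sqrt(13))^(1/3) + 2^(1/3)*(3 + sqrt(13))^(1/3))/4) + C3*exp(2^(1/3)*x*(-2^(1/3)*(3 + sqrt(13))^(1/3)/2 + (3 + sqrt(13))^(-1/3)))


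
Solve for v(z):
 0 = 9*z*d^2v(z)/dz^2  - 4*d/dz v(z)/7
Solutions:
 v(z) = C1 + C2*z^(67/63)


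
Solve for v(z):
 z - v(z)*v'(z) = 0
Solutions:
 v(z) = -sqrt(C1 + z^2)
 v(z) = sqrt(C1 + z^2)


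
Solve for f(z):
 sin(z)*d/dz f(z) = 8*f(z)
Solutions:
 f(z) = C1*(cos(z)^4 - 4*cos(z)^3 + 6*cos(z)^2 - 4*cos(z) + 1)/(cos(z)^4 + 4*cos(z)^3 + 6*cos(z)^2 + 4*cos(z) + 1)


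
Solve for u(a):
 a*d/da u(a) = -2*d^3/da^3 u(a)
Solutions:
 u(a) = C1 + Integral(C2*airyai(-2^(2/3)*a/2) + C3*airybi(-2^(2/3)*a/2), a)


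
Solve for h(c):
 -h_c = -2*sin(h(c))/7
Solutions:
 -2*c/7 + log(cos(h(c)) - 1)/2 - log(cos(h(c)) + 1)/2 = C1


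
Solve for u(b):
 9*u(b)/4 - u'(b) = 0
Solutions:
 u(b) = C1*exp(9*b/4)


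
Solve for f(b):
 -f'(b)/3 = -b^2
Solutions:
 f(b) = C1 + b^3


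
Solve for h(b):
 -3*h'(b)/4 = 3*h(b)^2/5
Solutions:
 h(b) = 5/(C1 + 4*b)


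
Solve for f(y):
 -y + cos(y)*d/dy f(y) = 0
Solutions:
 f(y) = C1 + Integral(y/cos(y), y)


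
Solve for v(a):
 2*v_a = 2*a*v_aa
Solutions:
 v(a) = C1 + C2*a^2


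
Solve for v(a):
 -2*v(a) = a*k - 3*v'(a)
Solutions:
 v(a) = C1*exp(2*a/3) - a*k/2 - 3*k/4


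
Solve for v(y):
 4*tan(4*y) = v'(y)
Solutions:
 v(y) = C1 - log(cos(4*y))


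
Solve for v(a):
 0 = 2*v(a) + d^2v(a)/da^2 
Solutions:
 v(a) = C1*sin(sqrt(2)*a) + C2*cos(sqrt(2)*a)


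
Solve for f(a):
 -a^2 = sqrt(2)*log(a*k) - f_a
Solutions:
 f(a) = C1 + a^3/3 + sqrt(2)*a*log(a*k) - sqrt(2)*a


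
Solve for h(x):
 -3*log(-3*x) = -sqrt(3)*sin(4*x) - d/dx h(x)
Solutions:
 h(x) = C1 + 3*x*log(-x) - 3*x + 3*x*log(3) + sqrt(3)*cos(4*x)/4


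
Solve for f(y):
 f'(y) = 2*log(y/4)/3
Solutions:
 f(y) = C1 + 2*y*log(y)/3 - 4*y*log(2)/3 - 2*y/3


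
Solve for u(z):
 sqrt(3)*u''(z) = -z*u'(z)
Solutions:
 u(z) = C1 + C2*erf(sqrt(2)*3^(3/4)*z/6)


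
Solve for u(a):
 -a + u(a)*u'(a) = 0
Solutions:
 u(a) = -sqrt(C1 + a^2)
 u(a) = sqrt(C1 + a^2)


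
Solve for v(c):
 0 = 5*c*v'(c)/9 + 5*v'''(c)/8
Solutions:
 v(c) = C1 + Integral(C2*airyai(-2*3^(1/3)*c/3) + C3*airybi(-2*3^(1/3)*c/3), c)


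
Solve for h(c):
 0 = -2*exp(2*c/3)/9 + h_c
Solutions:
 h(c) = C1 + exp(2*c/3)/3


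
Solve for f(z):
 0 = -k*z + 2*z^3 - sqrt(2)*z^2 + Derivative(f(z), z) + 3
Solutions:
 f(z) = C1 + k*z^2/2 - z^4/2 + sqrt(2)*z^3/3 - 3*z
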